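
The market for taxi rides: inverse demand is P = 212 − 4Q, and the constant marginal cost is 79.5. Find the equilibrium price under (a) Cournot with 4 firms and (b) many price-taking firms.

With 4 symmetric Cournot firms, each firm's FOC gives 212 − 20q = 79.5, so q = 6.625, Q = 4·6.625 = 26.5, and P = 106.
Under competition P = MC = 79.5, so Q = (212 − 79.5)/4 = 33.125.

Cournot: P = 106; Competition: P = 79.5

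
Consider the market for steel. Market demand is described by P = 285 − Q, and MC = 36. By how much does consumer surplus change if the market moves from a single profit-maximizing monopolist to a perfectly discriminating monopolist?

Consumer surplus falls by 7750.125

A monopolist chooses Q where MR = MC. MR = 285 − 2Q; setting this equal to 36 gives Q = 124.5 and P = 160.5.
CS = ½·(285 − 160.5)·124.5 = 7750.125.
With perfect price discrimination, output is the efficient level Q = 249 (where demand meets MC), but every buyer pays their willingness to pay: CS = 0 and PS = total surplus.
CS = 0.
Change in consumer surplus: 0 − 7750.125 = −7750.125.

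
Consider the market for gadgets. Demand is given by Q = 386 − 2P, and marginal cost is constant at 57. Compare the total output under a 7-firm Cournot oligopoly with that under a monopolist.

Inverting demand: P = 193 − 0.5Q.
Cournot with 7 identical firms: the symmetric best-response condition is 193 − 4q = 57. Each firm produces q = 34, total output Q = 238, price P = 74.
A monopolist chooses Q where MR = MC. MR = 193 − Q; setting this equal to 57 gives Q = 136 and P = 125.

Cournot: Q = 238; Monopoly: Q = 136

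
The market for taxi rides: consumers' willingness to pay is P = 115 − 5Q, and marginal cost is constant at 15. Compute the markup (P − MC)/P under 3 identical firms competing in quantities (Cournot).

Cournot with 3 identical firms: the symmetric best-response condition is 115 − 20q = 15. Each firm produces q = 5, total output Q = 15, price P = 40.
Lerner index = (P − MC)/P = (40 − 15)/40 = 0.625.

Lerner index = 0.625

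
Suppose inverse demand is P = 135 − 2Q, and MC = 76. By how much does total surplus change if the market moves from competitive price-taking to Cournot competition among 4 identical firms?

TS falls by 34.81

Competitive firms price at marginal cost: P = 76, giving Q = 29.5.
CS = ½·(135 − 76)·29.5 = 870.25; PS = (76 − 76)·29.5 = 0; TS = 870.25.
With 4 symmetric Cournot firms, each firm's FOC gives 135 − 10q = 76, so q = 5.9, Q = 4·5.9 = 23.6, and P = 87.8.
CS = ½·(135 − 87.8)·23.6 = 556.96; PS = (87.8 − 76)·23.6 = 278.48; TS = 835.44.
Change in total surplus: 835.44 − 870.25 = −34.81.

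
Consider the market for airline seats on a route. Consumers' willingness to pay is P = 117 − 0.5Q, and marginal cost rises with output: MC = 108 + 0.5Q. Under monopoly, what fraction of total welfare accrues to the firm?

PS/TS = 0.75

A monopolist chooses Q where MR = MC. MR = 117 − Q; setting this equal to 108 + 0.5Q gives Q = 6 and P = 114.
CS = ½·(117 − 114)·6 = 9.
PS = P·Q − VC(Q) = 114·6 − (108·6 + ½·0.5·6²) = 27.
Share captured = PS/TS = 27/36 = 0.75.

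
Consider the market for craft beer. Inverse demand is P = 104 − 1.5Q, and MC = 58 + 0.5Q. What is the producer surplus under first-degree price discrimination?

PS = 529

With perfect price discrimination, output is the efficient level Q = 23 (where demand meets MC), but every buyer pays their willingness to pay: CS = 0 and PS = total surplus.
PS = ½·(104 − 58)·23 = 529.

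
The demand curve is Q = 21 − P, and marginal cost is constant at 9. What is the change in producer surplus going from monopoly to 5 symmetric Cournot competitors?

Inverting demand: P = 21 − Q.
The monopolist equates marginal revenue to marginal cost: 21 − 2Q = 9, so Q = 6. From demand, P = 15.
PS = (15 − 9)·6 = 36.
In a 5-firm Cournot equilibrium, symmetry and the first-order condition give q = (21 − 9)/(6) = 2. So Q = 10 and P = 11.
PS = (11 − 9)·10 = 20.
Change in producer surplus: 20 − 36 = −16.

PS falls by 16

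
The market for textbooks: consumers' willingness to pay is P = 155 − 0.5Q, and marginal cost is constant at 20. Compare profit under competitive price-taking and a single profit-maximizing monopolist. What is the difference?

Competitive firms price at marginal cost: P = 20, giving Q = 270.
Profit = (20 − 20)·270 = 0.
Monopoly sets MR = MC: 155 − Q = 20 ⇒ Q = 135, P = 155 − 0.5·135 = 87.5.
Profit = (87.5 − 20)·135 = 9112.5.
Change in profit: 9112.5 − 0 = 9112.5.

Profit rises by 9112.5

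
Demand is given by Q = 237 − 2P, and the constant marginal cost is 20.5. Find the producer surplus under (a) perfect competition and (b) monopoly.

Competition: PS = 0; Monopoly: PS = 4802

Inverting demand: P = 118.5 − 0.5Q.
Competitive firms price at marginal cost: P = 20.5, giving Q = 196.
PS = (20.5 − 20.5)·196 = 0.
A monopolist chooses Q where MR = MC. MR = 118.5 − Q; setting this equal to 20.5 gives Q = 98 and P = 69.5.
PS = (69.5 − 20.5)·98 = 4802.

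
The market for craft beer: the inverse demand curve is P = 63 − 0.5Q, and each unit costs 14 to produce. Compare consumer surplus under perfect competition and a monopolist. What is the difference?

Perfect competition: P = MC = 14, so 63 − 0.5Q = 14 and Q = 98.
CS = ½·(63 − 14)·98 = 2401.
Monopoly sets MR = MC: 63 − Q = 14 ⇒ Q = 49, P = 63 − 0.5·49 = 38.5.
CS = ½·(63 − 38.5)·49 = 600.25.
Change in consumer surplus: 600.25 − 2401 = −1800.75.

CS falls by 1800.75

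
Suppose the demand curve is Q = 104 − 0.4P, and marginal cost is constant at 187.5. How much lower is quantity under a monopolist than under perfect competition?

Quantity falls by 14.5

Inverting demand: P = 260 − 2.5Q.
Under competition P = MC = 187.5, so Q = (260 − 187.5)/2.5 = 29.
A monopolist chooses Q where MR = MC. MR = 260 − 5Q; setting this equal to 187.5 gives Q = 14.5 and P = 223.75.
Change in quantity: 14.5 − 29 = −14.5.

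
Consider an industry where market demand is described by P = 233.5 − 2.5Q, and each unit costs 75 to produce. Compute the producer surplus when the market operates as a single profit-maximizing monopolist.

PS = 2512.225

The monopolist equates marginal revenue to marginal cost: 233.5 − 5Q = 75, so Q = 31.7. From demand, P = 154.25.
PS = (154.25 − 75)·31.7 = 2512.225.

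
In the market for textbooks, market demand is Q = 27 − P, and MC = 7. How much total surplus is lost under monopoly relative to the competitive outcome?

Inverting demand: P = 27 − Q.
Under competition P = MC = 7, so Q = (27 − 7)/1 = 20.
A monopolist chooses Q where MR = MC. MR = 27 − 2Q; setting this equal to 7 gives Q = 10 and P = 17.
DWL is the triangle between Q = 10 and Q = 20: ½·(20 − 10)·(17 − 7) = 50.

DWL = 50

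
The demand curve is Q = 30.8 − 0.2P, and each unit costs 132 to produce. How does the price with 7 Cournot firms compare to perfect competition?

Inverting demand: P = 154 − 5Q.
Cournot with 7 identical firms: the symmetric best-response condition is 154 − 40q = 132. Each firm produces q = 0.55, total output Q = 3.85, price P = 134.75.
Competitive firms price at marginal cost: P = 132, giving Q = 4.4.

Cournot: P = 134.75; Competition: P = 132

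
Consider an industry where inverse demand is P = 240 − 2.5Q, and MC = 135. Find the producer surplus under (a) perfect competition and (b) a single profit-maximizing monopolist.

Perfect competition: P = MC = 135, so 240 − 2.5Q = 135 and Q = 42.
PS = (135 − 135)·42 = 0.
The monopolist equates marginal revenue to marginal cost: 240 − 5Q = 135, so Q = 21. From demand, P = 187.5.
PS = (187.5 − 135)·21 = 1102.5.

Competition: PS = 0; Monopoly: PS = 1102.5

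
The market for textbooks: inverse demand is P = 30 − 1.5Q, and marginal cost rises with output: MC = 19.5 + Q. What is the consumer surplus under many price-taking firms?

Competitive equilibrium sets price equal to marginal cost: 30 − 1.5Q = 19.5 + Q, so Q = 4.2 and P = 23.7.
CS = ½·(30 − 23.7)·4.2 = 13.23.

CS = 13.23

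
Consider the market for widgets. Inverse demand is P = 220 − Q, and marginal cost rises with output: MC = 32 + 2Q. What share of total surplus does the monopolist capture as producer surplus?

PS/TS = 0.8

Monopoly sets MR = MC: 220 − 2Q = 32 + 2Q ⇒ Q = 47, P = 220 − 47 = 173.
CS = ½·(220 − 173)·47 = 1104.5.
PS = P·Q − VC(Q) = 173·47 − (32·47 + ½·2·47²) = 4418.
Share captured = PS/TS = 4418/5522.5 = 0.8.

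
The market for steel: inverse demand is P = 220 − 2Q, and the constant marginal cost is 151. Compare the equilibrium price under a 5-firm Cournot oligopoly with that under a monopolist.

Cournot: P = 162.5; Monopoly: P = 185.5

In a 5-firm Cournot equilibrium, symmetry and the first-order condition give q = (220 − 151)/(12) = 5.75. So Q = 28.75 and P = 162.5.
The monopolist equates marginal revenue to marginal cost: 220 − 4Q = 151, so Q = 17.25. From demand, P = 185.5.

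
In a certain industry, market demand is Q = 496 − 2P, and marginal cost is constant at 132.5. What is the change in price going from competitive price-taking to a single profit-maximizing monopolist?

Inverting demand: P = 248 − 0.5Q.
Perfect competition: P = MC = 132.5, so 248 − 0.5Q = 132.5 and Q = 231.
The monopolist equates marginal revenue to marginal cost: 248 − Q = 132.5, so Q = 115.5. From demand, P = 190.25.
Change in price: 190.25 − 132.5 = 57.75.

P rises by 57.75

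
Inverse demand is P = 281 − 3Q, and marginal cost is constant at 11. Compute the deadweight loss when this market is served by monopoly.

DWL = 3037.5

Competitive firms price at marginal cost: P = 11, giving Q = 90.
The monopolist equates marginal revenue to marginal cost: 281 − 6Q = 11, so Q = 45. From demand, P = 146.
DWL is the triangle between Q = 45 and Q = 90: ½·(90 − 45)·(146 − 11) = 3037.5.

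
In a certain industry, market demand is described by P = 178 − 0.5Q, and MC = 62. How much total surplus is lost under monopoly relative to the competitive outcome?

DWL = 3364

Competitive firms price at marginal cost: P = 62, giving Q = 232.
Monopoly sets MR = MC: 178 − Q = 62 ⇒ Q = 116, P = 178 − 0.5·116 = 120.
DWL is the triangle between Q = 116 and Q = 232: ½·(232 − 116)·(120 − 62) = 3364.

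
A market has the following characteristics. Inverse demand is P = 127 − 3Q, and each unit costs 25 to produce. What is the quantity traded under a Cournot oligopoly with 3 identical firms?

With 3 symmetric Cournot firms, each firm's FOC gives 127 − 12q = 25, so q = 8.5, Q = 3·8.5 = 25.5, and P = 50.5.

Q = 25.5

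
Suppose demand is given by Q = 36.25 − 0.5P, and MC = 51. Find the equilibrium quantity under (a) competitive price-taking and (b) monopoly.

Competition: Q = 10.75; Monopoly: Q = 5.375

Inverting demand: P = 72.5 − 2Q.
Under competition P = MC = 51, so Q = (72.5 − 51)/2 = 10.75.
Monopoly sets MR = MC: 72.5 − 4Q = 51 ⇒ Q = 5.375, P = 72.5 − 2·5.375 = 61.75.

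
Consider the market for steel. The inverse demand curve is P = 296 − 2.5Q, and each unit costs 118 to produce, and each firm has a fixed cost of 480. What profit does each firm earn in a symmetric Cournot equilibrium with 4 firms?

π_i = 26.944

With 4 symmetric Cournot firms, each firm's FOC gives 296 − 12.5q = 118, so q = 14.24, Q = 4·14.24 = 56.96, and P = 153.6.
Each firm's profit = (153.6 − 118)·14.24 − 480 = 26.944.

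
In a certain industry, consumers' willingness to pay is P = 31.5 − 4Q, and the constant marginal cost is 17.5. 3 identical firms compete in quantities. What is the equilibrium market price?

P = 21

With 3 symmetric Cournot firms, each firm's FOC gives 31.5 − 16q = 17.5, so q = 0.875, Q = 3·0.875 = 2.625, and P = 21.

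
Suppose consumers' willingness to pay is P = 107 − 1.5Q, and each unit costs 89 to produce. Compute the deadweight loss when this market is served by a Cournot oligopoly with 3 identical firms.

DWL = 6.75

Under competition P = MC = 89, so Q = (107 − 89)/1.5 = 12.
Cournot with 3 identical firms: the symmetric best-response condition is 107 − 6q = 89. Each firm produces q = 3, total output Q = 9, price P = 93.5.
DWL is the triangle between Q = 9 and Q = 12: ½·(12 − 9)·(93.5 − 89) = 6.75.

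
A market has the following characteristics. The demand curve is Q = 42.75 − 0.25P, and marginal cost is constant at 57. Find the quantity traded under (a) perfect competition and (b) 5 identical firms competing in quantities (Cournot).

Competition: Q = 28.5; Cournot: Q = 23.75

Inverting demand: P = 171 − 4Q.
Perfect competition: P = MC = 57, so 171 − 4Q = 57 and Q = 28.5.
Cournot with 5 identical firms: the symmetric best-response condition is 171 − 24q = 57. Each firm produces q = 4.75, total output Q = 23.75, price P = 76.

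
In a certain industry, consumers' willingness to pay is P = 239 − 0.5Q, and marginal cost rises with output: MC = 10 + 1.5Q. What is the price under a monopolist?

Monopoly sets MR = MC: 239 − Q = 10 + 1.5Q ⇒ Q = 91.6, P = 239 − 0.5·91.6 = 193.2.

P = 193.2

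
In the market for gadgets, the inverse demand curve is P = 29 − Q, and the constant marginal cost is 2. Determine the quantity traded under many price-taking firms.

Q = 27

Perfect competition: P = MC = 2, so 29 − Q = 2 and Q = 27.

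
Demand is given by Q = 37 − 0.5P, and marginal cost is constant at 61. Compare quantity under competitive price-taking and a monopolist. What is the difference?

Q falls by 3.25

Inverting demand: P = 74 − 2Q.
Under competition P = MC = 61, so Q = (74 − 61)/2 = 6.5.
Monopoly sets MR = MC: 74 − 4Q = 61 ⇒ Q = 3.25, P = 74 − 2·3.25 = 67.5.
Change in quantity: 3.25 − 6.5 = −3.25.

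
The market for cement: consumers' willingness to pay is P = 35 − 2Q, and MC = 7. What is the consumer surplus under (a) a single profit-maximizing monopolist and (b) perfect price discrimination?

Monopoly: CS = 49; Perfect PD: CS = 0

Monopoly sets MR = MC: 35 − 4Q = 7 ⇒ Q = 7, P = 35 − 2·7 = 21.
CS = ½·(35 − 21)·7 = 49.
Under first-degree price discrimination the firm charges each unit its demand price and produces up to where P = MC, i.e. Q = 14. Consumer surplus is zero; producer surplus equals total surplus.
CS = 0.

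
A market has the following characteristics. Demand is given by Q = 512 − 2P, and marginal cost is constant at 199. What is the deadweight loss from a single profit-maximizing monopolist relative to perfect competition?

DWL = 812.25

Inverting demand: P = 256 − 0.5Q.
Competitive firms price at marginal cost: P = 199, giving Q = 114.
The monopolist equates marginal revenue to marginal cost: 256 − Q = 199, so Q = 57. From demand, P = 227.5.
DWL is the triangle between Q = 57 and Q = 114: ½·(114 − 57)·(227.5 − 199) = 812.25.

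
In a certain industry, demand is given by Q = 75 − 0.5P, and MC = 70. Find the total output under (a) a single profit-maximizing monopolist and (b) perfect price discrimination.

Monopoly: Q = 20; Perfect PD: Q = 40

Inverting demand: P = 150 − 2Q.
The monopolist equates marginal revenue to marginal cost: 150 − 4Q = 70, so Q = 20. From demand, P = 110.
With perfect price discrimination, output is the efficient level Q = 40 (where demand meets MC), but every buyer pays their willingness to pay: CS = 0 and PS = total surplus.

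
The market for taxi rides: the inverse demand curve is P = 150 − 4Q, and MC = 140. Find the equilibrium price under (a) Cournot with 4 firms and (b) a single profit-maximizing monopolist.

In a 4-firm Cournot equilibrium, symmetry and the first-order condition give q = (150 − 140)/(20) = 0.5. So Q = 2 and P = 142.
The monopolist equates marginal revenue to marginal cost: 150 − 8Q = 140, so Q = 1.25. From demand, P = 145.

Cournot: P = 142; Monopoly: P = 145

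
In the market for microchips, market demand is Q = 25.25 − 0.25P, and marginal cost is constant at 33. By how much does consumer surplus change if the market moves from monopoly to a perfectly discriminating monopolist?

Inverting demand: P = 101 − 4Q.
Monopoly sets MR = MC: 101 − 8Q = 33 ⇒ Q = 8.5, P = 101 − 4·8.5 = 67.
CS = ½·(101 − 67)·8.5 = 144.5.
A perfectly discriminating monopolist sells every unit with P(Q) ≥ MC(Q), so output equals the competitive quantity Q = 17. Each buyer pays their reservation price, so CS = 0 and the firm captures all surplus.
CS = 0.
Change in consumer surplus: 0 − 144.5 = −144.5.

CS falls by 144.5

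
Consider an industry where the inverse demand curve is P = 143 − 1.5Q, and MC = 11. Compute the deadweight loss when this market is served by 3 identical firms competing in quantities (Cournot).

DWL = 363

Under competition P = MC = 11, so Q = (143 − 11)/1.5 = 88.
Cournot with 3 identical firms: the symmetric best-response condition is 143 − 6q = 11. Each firm produces q = 22, total output Q = 66, price P = 44.
DWL is the triangle between Q = 66 and Q = 88: ½·(88 − 66)·(44 − 11) = 363.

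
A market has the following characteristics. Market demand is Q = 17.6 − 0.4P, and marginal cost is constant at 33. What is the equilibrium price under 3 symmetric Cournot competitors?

P = 35.75

Inverting demand: P = 44 − 2.5Q.
With 3 symmetric Cournot firms, each firm's FOC gives 44 − 10q = 33, so q = 1.1, Q = 3·1.1 = 3.3, and P = 35.75.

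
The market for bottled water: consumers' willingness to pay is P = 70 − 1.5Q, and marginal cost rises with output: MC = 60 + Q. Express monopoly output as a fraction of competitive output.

A monopolist chooses Q where MR = MC. MR = 70 − 3Q; setting this equal to 60 + Q gives Q = 2.5 and P = 66.25.
Under competition P = MC: 70 − 1.5Q = 60 + Q ⇒ Q = 4, P = 64.
Ratio Q_m/Q_c = 2.5/4 = 0.625.

Q_m/Q_c = 0.625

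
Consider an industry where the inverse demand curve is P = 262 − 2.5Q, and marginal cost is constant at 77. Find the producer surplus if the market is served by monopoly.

PS = 3422.5

Monopoly sets MR = MC: 262 − 5Q = 77 ⇒ Q = 37, P = 262 − 2.5·37 = 169.5.
PS = (169.5 − 77)·37 = 3422.5.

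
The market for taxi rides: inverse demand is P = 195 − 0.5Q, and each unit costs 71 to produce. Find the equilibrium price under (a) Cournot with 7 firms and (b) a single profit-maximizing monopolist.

Cournot: P = 86.5; Monopoly: P = 133

With 7 symmetric Cournot firms, each firm's FOC gives 195 − 4q = 71, so q = 31, Q = 7·31 = 217, and P = 86.5.
A monopolist chooses Q where MR = MC. MR = 195 − Q; setting this equal to 71 gives Q = 124 and P = 133.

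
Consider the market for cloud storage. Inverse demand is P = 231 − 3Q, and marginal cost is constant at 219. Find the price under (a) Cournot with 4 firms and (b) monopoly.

With 4 symmetric Cournot firms, each firm's FOC gives 231 − 15q = 219, so q = 0.8, Q = 4·0.8 = 3.2, and P = 221.4.
A monopolist chooses Q where MR = MC. MR = 231 − 6Q; setting this equal to 219 gives Q = 2 and P = 225.

Cournot: P = 221.4; Monopoly: P = 225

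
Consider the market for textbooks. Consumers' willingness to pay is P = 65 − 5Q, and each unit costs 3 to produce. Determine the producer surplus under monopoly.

PS = 192.2

A monopolist chooses Q where MR = MC. MR = 65 − 10Q; setting this equal to 3 gives Q = 6.2 and P = 34.
PS = (34 − 3)·6.2 = 192.2.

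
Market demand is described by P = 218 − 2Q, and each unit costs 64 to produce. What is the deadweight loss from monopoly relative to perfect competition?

Competitive firms price at marginal cost: P = 64, giving Q = 77.
The monopolist equates marginal revenue to marginal cost: 218 − 4Q = 64, so Q = 38.5. From demand, P = 141.
DWL is the triangle between Q = 38.5 and Q = 77: ½·(77 − 38.5)·(141 − 64) = 1482.25.

DWL = 1482.25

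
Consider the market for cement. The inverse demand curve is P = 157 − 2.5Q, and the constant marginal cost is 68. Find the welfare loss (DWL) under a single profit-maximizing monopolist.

Perfect competition: P = MC = 68, so 157 − 2.5Q = 68 and Q = 35.6.
The monopolist equates marginal revenue to marginal cost: 157 − 5Q = 68, so Q = 17.8. From demand, P = 112.5.
DWL is the triangle between Q = 17.8 and Q = 35.6: ½·(35.6 − 17.8)·(112.5 − 68) = 396.05.

DWL = 396.05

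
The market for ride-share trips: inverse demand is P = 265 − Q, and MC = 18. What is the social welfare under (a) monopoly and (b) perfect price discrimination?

Monopoly: TS = 22878.375; Perfect PD: TS = 30504.5

A monopolist chooses Q where MR = MC. MR = 265 − 2Q; setting this equal to 18 gives Q = 123.5 and P = 141.5.
CS = ½·(265 − 141.5)·123.5 = 7626.125; PS = (141.5 − 18)·123.5 = 15252.25; TS = 22878.375.
With perfect price discrimination, output is the efficient level Q = 247 (where demand meets MC), but every buyer pays their willingness to pay: CS = 0 and PS = total surplus.
TS = 30504.5 (equal to competitive TS).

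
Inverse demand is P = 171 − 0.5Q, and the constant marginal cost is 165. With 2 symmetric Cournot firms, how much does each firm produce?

Cournot with 2 identical firms: the symmetric best-response condition is 171 − 1.5q = 165. Each firm produces q = 4, total output Q = 8, price P = 167.

q_i = 4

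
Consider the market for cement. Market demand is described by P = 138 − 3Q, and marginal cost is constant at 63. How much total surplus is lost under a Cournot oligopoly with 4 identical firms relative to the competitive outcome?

DWL = 37.5

Perfect competition: P = MC = 63, so 138 − 3Q = 63 and Q = 25.
With 4 symmetric Cournot firms, each firm's FOC gives 138 − 15q = 63, so q = 5, Q = 4·5 = 20, and P = 78.
DWL is the triangle between Q = 20 and Q = 25: ½·(25 − 20)·(78 − 63) = 37.5.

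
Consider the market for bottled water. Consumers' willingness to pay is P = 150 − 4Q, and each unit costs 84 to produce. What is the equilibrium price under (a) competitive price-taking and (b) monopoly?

Competition: P = 84; Monopoly: P = 117

Under competition P = MC = 84, so Q = (150 − 84)/4 = 16.5.
The monopolist equates marginal revenue to marginal cost: 150 − 8Q = 84, so Q = 8.25. From demand, P = 117.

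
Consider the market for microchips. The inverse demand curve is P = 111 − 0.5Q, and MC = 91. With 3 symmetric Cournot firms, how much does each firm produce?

q_i = 10

In a 3-firm Cournot equilibrium, symmetry and the first-order condition give q = (111 − 91)/(2) = 10. So Q = 30 and P = 96.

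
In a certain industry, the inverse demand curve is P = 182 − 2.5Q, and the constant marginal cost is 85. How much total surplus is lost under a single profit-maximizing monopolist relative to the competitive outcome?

DWL = 470.45

Under competition P = MC = 85, so Q = (182 − 85)/2.5 = 38.8.
A monopolist chooses Q where MR = MC. MR = 182 − 5Q; setting this equal to 85 gives Q = 19.4 and P = 133.5.
DWL is the triangle between Q = 19.4 and Q = 38.8: ½·(38.8 − 19.4)·(133.5 − 85) = 470.45.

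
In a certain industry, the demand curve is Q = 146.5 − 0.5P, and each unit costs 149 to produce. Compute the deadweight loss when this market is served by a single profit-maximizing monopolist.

DWL = 1296

Inverting demand: P = 293 − 2Q.
Competitive firms price at marginal cost: P = 149, giving Q = 72.
The monopolist equates marginal revenue to marginal cost: 293 − 4Q = 149, so Q = 36. From demand, P = 221.
DWL is the triangle between Q = 36 and Q = 72: ½·(72 − 36)·(221 − 149) = 1296.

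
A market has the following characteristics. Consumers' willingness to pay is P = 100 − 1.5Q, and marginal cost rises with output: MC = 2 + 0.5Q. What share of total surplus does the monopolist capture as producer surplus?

PS/TS = 0.7

The monopolist equates marginal revenue to marginal cost: 100 − 3Q = 2 + 0.5Q, so Q = 28. From demand, P = 58.
CS = ½·(100 − 58)·28 = 588.
PS = P·Q − VC(Q) = 58·28 − (2·28 + ½·0.5·28²) = 1372.
Share captured = PS/TS = 1372/1960 = 0.7.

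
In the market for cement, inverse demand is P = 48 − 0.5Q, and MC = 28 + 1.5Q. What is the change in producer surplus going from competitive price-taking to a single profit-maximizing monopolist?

Under competition P = MC: 48 − 0.5Q = 28 + 1.5Q ⇒ Q = 10, P = 43.
PS = P·Q − VC(Q) = 43·10 − (28·10 + ½·1.5·10²) = 75.
A monopolist chooses Q where MR = MC. MR = 48 − Q; setting this equal to 28 + 1.5Q gives Q = 8 and P = 44.
PS = P·Q − VC(Q) = 44·8 − (28·8 + ½·1.5·8²) = 80.
Change in producer surplus: 80 − 75 = 5.

Producer surplus rises by 5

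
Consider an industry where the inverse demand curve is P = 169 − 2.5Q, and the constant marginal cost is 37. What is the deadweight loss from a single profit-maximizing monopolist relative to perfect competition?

Perfect competition: P = MC = 37, so 169 − 2.5Q = 37 and Q = 52.8.
The monopolist equates marginal revenue to marginal cost: 169 − 5Q = 37, so Q = 26.4. From demand, P = 103.
DWL is the triangle between Q = 26.4 and Q = 52.8: ½·(52.8 − 26.4)·(103 − 37) = 871.2.

DWL = 871.2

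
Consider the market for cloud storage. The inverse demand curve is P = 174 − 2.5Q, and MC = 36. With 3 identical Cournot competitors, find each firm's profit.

π_i = 476.1

With 3 symmetric Cournot firms, each firm's FOC gives 174 − 10q = 36, so q = 13.8, Q = 3·13.8 = 41.4, and P = 70.5.
Each firm's profit = (70.5 − 36)·13.8 = 476.1.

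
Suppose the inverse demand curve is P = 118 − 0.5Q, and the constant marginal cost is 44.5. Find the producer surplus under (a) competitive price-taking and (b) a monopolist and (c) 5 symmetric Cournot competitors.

Competition: PS = 0; Monopoly: PS = 2701.125; Cournot: PS = 1500.625

Competitive firms price at marginal cost: P = 44.5, giving Q = 147.
PS = (44.5 − 44.5)·147 = 0.
The monopolist equates marginal revenue to marginal cost: 118 − Q = 44.5, so Q = 73.5. From demand, P = 81.25.
PS = (81.25 − 44.5)·73.5 = 2701.125.
In a 5-firm Cournot equilibrium, symmetry and the first-order condition give q = (118 − 44.5)/(3) = 24.5. So Q = 122.5 and P = 56.75.
PS = (56.75 − 44.5)·122.5 = 1500.625.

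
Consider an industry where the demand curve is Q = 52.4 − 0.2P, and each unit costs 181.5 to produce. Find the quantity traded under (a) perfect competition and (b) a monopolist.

Competition: Q = 16.1; Monopoly: Q = 8.05

Inverting demand: P = 262 − 5Q.
Competitive firms price at marginal cost: P = 181.5, giving Q = 16.1.
Monopoly sets MR = MC: 262 − 10Q = 181.5 ⇒ Q = 8.05, P = 262 − 5·8.05 = 221.75.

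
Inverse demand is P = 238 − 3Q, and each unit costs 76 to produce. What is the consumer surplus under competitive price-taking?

Competitive firms price at marginal cost: P = 76, giving Q = 54.
CS = ½·(238 − 76)·54 = 4374.

CS = 4374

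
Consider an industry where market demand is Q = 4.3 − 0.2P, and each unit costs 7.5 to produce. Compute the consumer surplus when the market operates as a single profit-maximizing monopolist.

Inverting demand: P = 21.5 − 5Q.
The monopolist equates marginal revenue to marginal cost: 21.5 − 10Q = 7.5, so Q = 1.4. From demand, P = 14.5.
CS = ½·(21.5 − 14.5)·1.4 = 4.9.

CS = 4.9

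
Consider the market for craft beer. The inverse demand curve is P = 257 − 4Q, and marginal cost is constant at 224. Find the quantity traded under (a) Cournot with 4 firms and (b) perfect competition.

Cournot: Q = 6.6; Competition: Q = 8.25

With 4 symmetric Cournot firms, each firm's FOC gives 257 − 20q = 224, so q = 1.65, Q = 4·1.65 = 6.6, and P = 230.6.
Perfect competition: P = MC = 224, so 257 − 4Q = 224 and Q = 8.25.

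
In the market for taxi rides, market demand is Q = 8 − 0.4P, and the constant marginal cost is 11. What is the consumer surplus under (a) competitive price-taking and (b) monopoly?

Inverting demand: P = 20 − 2.5Q.
Competitive firms price at marginal cost: P = 11, giving Q = 3.6.
CS = ½·(20 − 11)·3.6 = 16.2.
A monopolist chooses Q where MR = MC. MR = 20 − 5Q; setting this equal to 11 gives Q = 1.8 and P = 15.5.
CS = ½·(20 − 15.5)·1.8 = 4.05.

Competition: CS = 16.2; Monopoly: CS = 4.05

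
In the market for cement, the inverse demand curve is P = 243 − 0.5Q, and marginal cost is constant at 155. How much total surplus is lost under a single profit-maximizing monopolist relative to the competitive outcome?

DWL = 1936

Perfect competition: P = MC = 155, so 243 − 0.5Q = 155 and Q = 176.
Monopoly sets MR = MC: 243 − Q = 155 ⇒ Q = 88, P = 243 − 0.5·88 = 199.
DWL is the triangle between Q = 88 and Q = 176: ½·(176 − 88)·(199 − 155) = 1936.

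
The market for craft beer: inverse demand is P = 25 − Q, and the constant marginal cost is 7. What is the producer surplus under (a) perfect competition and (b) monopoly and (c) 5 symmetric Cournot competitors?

Perfect competition: P = MC = 7, so 25 − Q = 7 and Q = 18.
PS = (7 − 7)·18 = 0.
Monopoly sets MR = MC: 25 − 2Q = 7 ⇒ Q = 9, P = 25 − 9 = 16.
PS = (16 − 7)·9 = 81.
In a 5-firm Cournot equilibrium, symmetry and the first-order condition give q = (25 − 7)/(6) = 3. So Q = 15 and P = 10.
PS = (10 − 7)·15 = 45.

Competition: PS = 0; Monopoly: PS = 81; Cournot: PS = 45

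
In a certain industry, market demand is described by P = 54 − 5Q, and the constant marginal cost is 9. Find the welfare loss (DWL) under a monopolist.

DWL = 50.625

Perfect competition: P = MC = 9, so 54 − 5Q = 9 and Q = 9.
The monopolist equates marginal revenue to marginal cost: 54 − 10Q = 9, so Q = 4.5. From demand, P = 31.5.
DWL is the triangle between Q = 4.5 and Q = 9: ½·(9 − 4.5)·(31.5 − 9) = 50.625.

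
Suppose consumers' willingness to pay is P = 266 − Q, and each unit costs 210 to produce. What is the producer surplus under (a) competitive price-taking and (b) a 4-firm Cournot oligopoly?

Competition: PS = 0; Cournot: PS = 501.76

Competitive firms price at marginal cost: P = 210, giving Q = 56.
PS = (210 − 210)·56 = 0.
With 4 symmetric Cournot firms, each firm's FOC gives 266 − 5q = 210, so q = 11.2, Q = 4·11.2 = 44.8, and P = 221.2.
PS = (221.2 − 210)·44.8 = 501.76.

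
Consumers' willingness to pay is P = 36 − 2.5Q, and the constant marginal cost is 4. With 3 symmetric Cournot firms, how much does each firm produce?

q_i = 3.2

Cournot with 3 identical firms: the symmetric best-response condition is 36 − 10q = 4. Each firm produces q = 3.2, total output Q = 9.6, price P = 12.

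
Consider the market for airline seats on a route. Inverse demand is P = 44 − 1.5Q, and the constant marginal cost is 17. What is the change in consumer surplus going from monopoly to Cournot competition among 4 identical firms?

Monopoly sets MR = MC: 44 − 3Q = 17 ⇒ Q = 9, P = 44 − 1.5·9 = 30.5.
CS = ½·(44 − 30.5)·9 = 60.75.
In a 4-firm Cournot equilibrium, symmetry and the first-order condition give q = (44 − 17)/(7.5) = 3.6. So Q = 14.4 and P = 22.4.
CS = ½·(44 − 22.4)·14.4 = 155.52.
Change in consumer surplus: 155.52 − 60.75 = 94.77.

Consumer surplus rises by 94.77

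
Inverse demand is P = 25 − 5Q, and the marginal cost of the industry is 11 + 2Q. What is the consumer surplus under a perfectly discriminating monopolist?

A perfectly discriminating monopolist sells every unit with P(Q) ≥ MC(Q), so output equals the competitive quantity Q = 2. Each buyer pays their reservation price, so CS = 0 and the firm captures all surplus.
CS = 0.

CS = 0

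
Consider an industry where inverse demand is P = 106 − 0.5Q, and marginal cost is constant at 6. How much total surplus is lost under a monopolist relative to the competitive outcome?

Under competition P = MC = 6, so Q = (106 − 6)/0.5 = 200.
The monopolist equates marginal revenue to marginal cost: 106 − Q = 6, so Q = 100. From demand, P = 56.
DWL is the triangle between Q = 100 and Q = 200: ½·(200 − 100)·(56 − 6) = 2500.

DWL = 2500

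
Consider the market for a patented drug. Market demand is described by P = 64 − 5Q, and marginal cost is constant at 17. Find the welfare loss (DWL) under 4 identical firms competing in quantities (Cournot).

Under competition P = MC = 17, so Q = (64 − 17)/5 = 9.4.
With 4 symmetric Cournot firms, each firm's FOC gives 64 − 25q = 17, so q = 1.88, Q = 4·1.88 = 7.52, and P = 26.4.
DWL is the triangle between Q = 7.52 and Q = 9.4: ½·(9.4 − 7.52)·(26.4 − 17) = 8.836.

DWL = 8.836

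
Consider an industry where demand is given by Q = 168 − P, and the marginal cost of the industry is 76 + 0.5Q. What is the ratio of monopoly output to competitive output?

Inverting demand: P = 168 − Q.
Monopoly sets MR = MC: 168 − 2Q = 76 + 0.5Q ⇒ Q = 36.8, P = 168 − 36.8 = 131.2.
Under competition P = MC: 168 − Q = 76 + 0.5Q ⇒ Q = 184/3, P = 320/3.
Ratio Q_m/Q_c = 36.8/(184/3) = 0.6.

Q_m/Q_c = 0.6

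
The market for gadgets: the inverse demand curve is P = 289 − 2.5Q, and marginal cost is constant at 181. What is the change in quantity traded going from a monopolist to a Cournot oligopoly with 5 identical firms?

A monopolist chooses Q where MR = MC. MR = 289 − 5Q; setting this equal to 181 gives Q = 21.6 and P = 235.
With 5 symmetric Cournot firms, each firm's FOC gives 289 − 15q = 181, so q = 7.2, Q = 5·7.2 = 36, and P = 199.
Change in quantity traded: 36 − 21.6 = 14.4.

Q rises by 14.4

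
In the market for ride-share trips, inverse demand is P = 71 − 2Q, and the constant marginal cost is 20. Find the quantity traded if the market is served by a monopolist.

Q = 12.75

A monopolist chooses Q where MR = MC. MR = 71 − 4Q; setting this equal to 20 gives Q = 12.75 and P = 45.5.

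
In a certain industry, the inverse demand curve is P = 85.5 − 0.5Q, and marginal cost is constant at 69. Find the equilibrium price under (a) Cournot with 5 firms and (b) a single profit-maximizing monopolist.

Cournot with 5 identical firms: the symmetric best-response condition is 85.5 − 3q = 69. Each firm produces q = 5.5, total output Q = 27.5, price P = 71.75.
Monopoly sets MR = MC: 85.5 − Q = 69 ⇒ Q = 16.5, P = 85.5 − 0.5·16.5 = 77.25.

Cournot: P = 71.75; Monopoly: P = 77.25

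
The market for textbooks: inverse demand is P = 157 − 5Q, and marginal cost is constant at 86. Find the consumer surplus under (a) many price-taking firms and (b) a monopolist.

Competition: CS = 504.1; Monopoly: CS = 126.025

Competitive firms price at marginal cost: P = 86, giving Q = 14.2.
CS = ½·(157 − 86)·14.2 = 504.1.
The monopolist equates marginal revenue to marginal cost: 157 − 10Q = 86, so Q = 7.1. From demand, P = 121.5.
CS = ½·(157 − 121.5)·7.1 = 126.025.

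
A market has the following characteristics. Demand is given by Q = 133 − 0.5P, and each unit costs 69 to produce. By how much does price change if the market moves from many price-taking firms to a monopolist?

P rises by 98.5

Inverting demand: P = 266 − 2Q.
Under competition P = MC = 69, so Q = (266 − 69)/2 = 98.5.
The monopolist equates marginal revenue to marginal cost: 266 − 4Q = 69, so Q = 49.25. From demand, P = 167.5.
Change in price: 167.5 − 69 = 98.5.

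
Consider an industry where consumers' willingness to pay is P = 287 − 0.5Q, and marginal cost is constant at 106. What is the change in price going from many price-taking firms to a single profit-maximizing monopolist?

P rises by 90.5

Competitive firms price at marginal cost: P = 106, giving Q = 362.
A monopolist chooses Q where MR = MC. MR = 287 − Q; setting this equal to 106 gives Q = 181 and P = 196.5.
Change in price: 196.5 − 106 = 90.5.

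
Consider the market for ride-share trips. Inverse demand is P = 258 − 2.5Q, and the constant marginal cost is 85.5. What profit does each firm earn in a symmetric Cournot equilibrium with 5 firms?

With 5 symmetric Cournot firms, each firm's FOC gives 258 − 15q = 85.5, so q = 11.5, Q = 5·11.5 = 57.5, and P = 114.25.
Each firm's profit = (114.25 − 85.5)·11.5 = 330.625.

π_i = 330.625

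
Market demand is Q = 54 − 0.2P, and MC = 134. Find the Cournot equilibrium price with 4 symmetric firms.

Inverting demand: P = 270 − 5Q.
Cournot with 4 identical firms: the symmetric best-response condition is 270 − 25q = 134. Each firm produces q = 5.44, total output Q = 21.76, price P = 161.2.

P = 161.2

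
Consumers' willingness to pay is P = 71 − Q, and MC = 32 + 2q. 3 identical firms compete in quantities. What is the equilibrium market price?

Cournot with 3 identical firms: the symmetric best-response condition is 71 − 4q = 32 + 2q. Each firm produces q = 6.5, total output Q = 19.5, price P = 51.5.

P = 51.5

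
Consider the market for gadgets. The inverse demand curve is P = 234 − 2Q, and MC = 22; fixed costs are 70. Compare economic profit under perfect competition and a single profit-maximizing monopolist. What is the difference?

Perfect competition: P = MC = 22, so 234 − 2Q = 22 and Q = 106.
Profit = (22 − 22)·106 − 70 = −70.
A monopolist chooses Q where MR = MC. MR = 234 − 4Q; setting this equal to 22 gives Q = 53 and P = 128.
Profit = (128 − 22)·53 − 70 = 5548.
Change in economic profit: 5548 − −70 = 5618.

π rises by 5618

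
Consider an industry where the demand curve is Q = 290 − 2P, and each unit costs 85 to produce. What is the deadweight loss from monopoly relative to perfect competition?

DWL = 900

Inverting demand: P = 145 − 0.5Q.
Perfect competition: P = MC = 85, so 145 − 0.5Q = 85 and Q = 120.
The monopolist equates marginal revenue to marginal cost: 145 − Q = 85, so Q = 60. From demand, P = 115.
DWL is the triangle between Q = 60 and Q = 120: ½·(120 − 60)·(115 − 85) = 900.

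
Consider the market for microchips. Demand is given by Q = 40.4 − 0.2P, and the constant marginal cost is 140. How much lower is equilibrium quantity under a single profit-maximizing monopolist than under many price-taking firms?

Q falls by 6.2

Inverting demand: P = 202 − 5Q.
Competitive firms price at marginal cost: P = 140, giving Q = 12.4.
Monopoly sets MR = MC: 202 − 10Q = 140 ⇒ Q = 6.2, P = 202 − 5·6.2 = 171.
Change in equilibrium quantity: 6.2 − 12.4 = −6.2.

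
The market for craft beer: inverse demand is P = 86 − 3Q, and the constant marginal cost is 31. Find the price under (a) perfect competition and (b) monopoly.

Competitive firms price at marginal cost: P = 31, giving Q = 55/3.
The monopolist equates marginal revenue to marginal cost: 86 − 6Q = 31, so Q = 55/6. From demand, P = 58.5.

Competition: P = 31; Monopoly: P = 58.5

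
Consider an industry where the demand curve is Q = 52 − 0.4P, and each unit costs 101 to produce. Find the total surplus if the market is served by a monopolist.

Inverting demand: P = 130 − 2.5Q.
The monopolist equates marginal revenue to marginal cost: 130 − 5Q = 101, so Q = 5.8. From demand, P = 115.5.
CS = ½·(130 − 115.5)·5.8 = 42.05; PS = (115.5 − 101)·5.8 = 84.1; TS = 126.15.

TS = 126.15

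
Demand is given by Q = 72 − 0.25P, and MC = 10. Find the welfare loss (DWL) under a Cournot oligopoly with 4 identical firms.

DWL = 386.42

Inverting demand: P = 288 − 4Q.
Under competition P = MC = 10, so Q = (288 − 10)/4 = 69.5.
Cournot with 4 identical firms: the symmetric best-response condition is 288 − 20q = 10. Each firm produces q = 13.9, total output Q = 55.6, price P = 65.6.
DWL is the triangle between Q = 55.6 and Q = 69.5: ½·(69.5 − 55.6)·(65.6 − 10) = 386.42.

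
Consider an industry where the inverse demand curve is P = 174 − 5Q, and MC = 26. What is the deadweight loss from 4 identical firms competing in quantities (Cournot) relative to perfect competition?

Under competition P = MC = 26, so Q = (174 − 26)/5 = 29.6.
With 4 symmetric Cournot firms, each firm's FOC gives 174 − 25q = 26, so q = 5.92, Q = 4·5.92 = 23.68, and P = 55.6.
DWL is the triangle between Q = 23.68 and Q = 29.6: ½·(29.6 − 23.68)·(55.6 − 26) = 87.616.

DWL = 87.616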